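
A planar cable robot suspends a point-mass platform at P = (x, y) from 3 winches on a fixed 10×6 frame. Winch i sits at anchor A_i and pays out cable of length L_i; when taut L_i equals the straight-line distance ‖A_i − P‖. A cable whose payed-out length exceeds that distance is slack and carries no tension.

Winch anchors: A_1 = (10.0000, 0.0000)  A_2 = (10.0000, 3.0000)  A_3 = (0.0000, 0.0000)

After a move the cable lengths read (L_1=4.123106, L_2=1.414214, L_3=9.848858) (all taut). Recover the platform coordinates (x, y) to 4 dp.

each cable: (A_i−P)·(A_i−P) = L_i²; let c_i = ‖A_i‖²−L_i²
c_1 = 100.0000+0.0000−17.0000 = 83.0000
row 1: 0.0000x − 6.0000y = -24.0000  (c_2=107.0000)
row 2: 20.0000x + 0.0000y = 180.0000  (c_3=-97.0000)
Cramer on rows 1–2 → x = 9.0000, y = 4.0000

(9.0000, 4.0000)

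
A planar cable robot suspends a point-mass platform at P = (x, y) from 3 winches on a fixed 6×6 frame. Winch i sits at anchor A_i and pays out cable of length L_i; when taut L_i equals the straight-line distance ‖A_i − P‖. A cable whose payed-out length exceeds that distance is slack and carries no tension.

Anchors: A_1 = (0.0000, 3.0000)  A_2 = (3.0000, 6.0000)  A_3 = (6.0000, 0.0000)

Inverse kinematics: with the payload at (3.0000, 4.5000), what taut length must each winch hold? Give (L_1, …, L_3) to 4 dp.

(3.3541, 1.5000, 5.4083)

L_1 = √((0.0000−3.0000)² + (3.0000−4.5000)²) = 3.3541
L_2 = √((3.0000−3.0000)² + (6.0000−4.5000)²) = 1.5000
L_3 = √((6.0000−3.0000)² + (0.0000−4.5000)²) = 5.4083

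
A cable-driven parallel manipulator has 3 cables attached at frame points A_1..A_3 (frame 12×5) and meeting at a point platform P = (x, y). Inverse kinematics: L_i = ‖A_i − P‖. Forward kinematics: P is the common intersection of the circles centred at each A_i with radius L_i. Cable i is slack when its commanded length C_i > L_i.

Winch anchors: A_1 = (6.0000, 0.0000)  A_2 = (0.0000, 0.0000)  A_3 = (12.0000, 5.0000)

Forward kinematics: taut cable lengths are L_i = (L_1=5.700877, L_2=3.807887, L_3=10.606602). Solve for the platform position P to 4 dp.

(1.5000, 3.5000)

expand ‖A_i−P‖²=L_i² and subtract eq 1 (q_i ≔ ‖A_i‖²−L_i²)
q_1 = 36.0000+0.0000−32.5000 = 3.5000
eq1−eq2 → [12.0000  0.0000]·P = 18.0000
eq1−eq3 → [-12.0000  -10.0000]·P = -53.0000
2×2 solve → P = (1.5000, 3.5000)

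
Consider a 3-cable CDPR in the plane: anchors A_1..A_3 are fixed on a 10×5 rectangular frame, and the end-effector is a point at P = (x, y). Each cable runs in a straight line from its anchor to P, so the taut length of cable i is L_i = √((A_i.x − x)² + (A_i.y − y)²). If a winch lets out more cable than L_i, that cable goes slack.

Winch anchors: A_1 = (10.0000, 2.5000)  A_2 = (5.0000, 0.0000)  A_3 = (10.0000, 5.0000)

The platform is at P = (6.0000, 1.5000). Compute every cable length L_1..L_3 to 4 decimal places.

(4.1231, 1.8028, 5.3151)

L_1: Δ = A_1−P = (4.0000, 1.0000) → ‖Δ‖ = √17.0000 = 4.1231
L_2: Δ = A_2−P = (-1.0000, -1.5000) → ‖Δ‖ = √3.2500 = 1.8028
L_3: Δ = A_3−P = (4.0000, 3.5000) → ‖Δ‖ = √28.2500 = 5.3151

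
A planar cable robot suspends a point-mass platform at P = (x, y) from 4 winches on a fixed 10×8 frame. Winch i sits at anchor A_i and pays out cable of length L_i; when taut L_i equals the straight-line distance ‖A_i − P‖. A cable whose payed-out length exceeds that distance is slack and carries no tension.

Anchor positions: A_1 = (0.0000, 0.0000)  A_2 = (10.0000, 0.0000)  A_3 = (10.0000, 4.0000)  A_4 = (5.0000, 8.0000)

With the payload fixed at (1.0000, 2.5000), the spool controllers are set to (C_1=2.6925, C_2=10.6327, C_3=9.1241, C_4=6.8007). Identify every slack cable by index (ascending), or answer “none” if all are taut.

2

i=1: geometric 2.6926 vs commanded 2.6925 ⇒ taut
i=2: geometric 9.3408 vs commanded 10.6327 ⇒ slack
i=3: geometric 9.1241 vs commanded 9.1241 ⇒ taut
i=4: geometric 6.8007 vs commanded 6.8007 ⇒ taut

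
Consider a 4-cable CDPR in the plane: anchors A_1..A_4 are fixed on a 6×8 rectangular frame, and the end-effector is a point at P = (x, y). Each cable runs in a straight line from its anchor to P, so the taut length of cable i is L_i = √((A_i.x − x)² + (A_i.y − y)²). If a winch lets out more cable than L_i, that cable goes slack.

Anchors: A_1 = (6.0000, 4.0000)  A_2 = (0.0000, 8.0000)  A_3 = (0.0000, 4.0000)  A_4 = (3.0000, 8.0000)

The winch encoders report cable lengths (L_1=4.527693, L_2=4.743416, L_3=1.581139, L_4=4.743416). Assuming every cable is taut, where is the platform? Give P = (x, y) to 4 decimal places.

each cable: (A_i−P)·(A_i−P) = L_i²; let k_i = ‖A_i‖²−L_i²
k_1 = 36.0000+16.0000−20.5000 = 31.5000
row 1: 12.0000x − 8.0000y = -10.0000  (k_2=41.5000)
row 2: 12.0000x + 0.0000y = 18.0000  (k_3=13.5000)
row 3: 6.0000x − 8.0000y = -19.0000  (k_4=50.5000)
Cramer on rows 1–2 → x = 1.5000, y = 3.5000
check cable 4: ‖A_4−P‖² = 22.5000 ≈ L_4² = 22.5000 ✓

(1.5000, 3.5000)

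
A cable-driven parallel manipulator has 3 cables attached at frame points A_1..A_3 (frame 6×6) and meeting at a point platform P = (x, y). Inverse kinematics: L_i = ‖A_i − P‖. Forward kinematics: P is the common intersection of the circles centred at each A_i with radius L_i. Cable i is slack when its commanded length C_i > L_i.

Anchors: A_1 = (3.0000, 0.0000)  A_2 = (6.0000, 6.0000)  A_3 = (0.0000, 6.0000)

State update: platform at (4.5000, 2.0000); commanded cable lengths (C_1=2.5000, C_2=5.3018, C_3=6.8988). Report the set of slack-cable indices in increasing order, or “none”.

i=1: geometric 2.5000 vs commanded 2.5000 ⇒ taut
i=2: geometric 4.2720 vs commanded 5.3018 ⇒ slack
i=3: geometric 6.0208 vs commanded 6.8988 ⇒ slack

2, 3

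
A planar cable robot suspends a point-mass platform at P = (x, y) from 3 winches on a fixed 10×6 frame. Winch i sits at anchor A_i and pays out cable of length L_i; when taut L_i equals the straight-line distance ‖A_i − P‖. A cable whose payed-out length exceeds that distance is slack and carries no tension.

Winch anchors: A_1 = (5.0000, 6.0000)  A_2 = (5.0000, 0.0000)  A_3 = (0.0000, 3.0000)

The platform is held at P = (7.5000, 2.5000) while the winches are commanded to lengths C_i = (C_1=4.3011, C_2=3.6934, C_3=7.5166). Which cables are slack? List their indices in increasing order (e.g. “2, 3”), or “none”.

2

cable 1: √((-2.5000)²+(3.5000)²)=4.3012, C_1=4.3011: taut
cable 2: √((-2.5000)²+(-2.5000)²)=3.5355, C_2=3.6934: slack
cable 3: √((-7.5000)²+(0.5000)²)=7.5166, C_3=7.5166: taut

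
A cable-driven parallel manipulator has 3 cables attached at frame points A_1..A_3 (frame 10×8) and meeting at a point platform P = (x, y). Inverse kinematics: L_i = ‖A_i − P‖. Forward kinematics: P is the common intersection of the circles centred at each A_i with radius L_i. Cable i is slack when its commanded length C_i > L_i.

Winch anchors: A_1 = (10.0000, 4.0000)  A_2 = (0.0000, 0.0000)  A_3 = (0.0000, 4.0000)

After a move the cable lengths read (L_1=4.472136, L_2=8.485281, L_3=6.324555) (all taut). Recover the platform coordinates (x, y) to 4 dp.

(6.0000, 6.0000)

circle eqns → linear via eq_j − eq_1; set k_j = A_j·A_j − L_j²
k_1 = 100.0000+16.0000−20.0000 = 96.0000
20.0000·x + 8.0000·y = k_1−k_2 = 168.0000
20.0000·x + 0.0000·y = k_1−k_3 = 120.0000
solve first two rows → x=6.0000, y=6.0000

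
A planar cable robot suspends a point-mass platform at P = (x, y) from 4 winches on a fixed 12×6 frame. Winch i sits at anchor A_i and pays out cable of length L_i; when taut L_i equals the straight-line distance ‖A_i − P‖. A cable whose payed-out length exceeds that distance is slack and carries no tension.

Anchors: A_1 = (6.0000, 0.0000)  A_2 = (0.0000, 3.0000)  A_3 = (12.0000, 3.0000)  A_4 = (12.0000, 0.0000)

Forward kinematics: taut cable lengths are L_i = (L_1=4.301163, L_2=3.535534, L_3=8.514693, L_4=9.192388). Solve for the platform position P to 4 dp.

(3.5000, 3.5000)

each cable: (A_i−P)·(A_i−P) = L_i²; let c_i = ‖A_i‖²−L_i²
c_1 = 36.0000+0.0000−18.5000 = 17.5000
row 1: 12.0000x − 6.0000y = 21.0000  (c_2=-3.5000)
row 2: -12.0000x − 6.0000y = -63.0000  (c_3=80.5000)
row 3: -12.0000x + 0.0000y = -42.0000  (c_4=59.5000)
Cramer on rows 1–2 → x = 3.5000, y = 3.5000
check cable 4: ‖A_4−P‖² = 84.5000 ≈ L_4² = 84.5000 ✓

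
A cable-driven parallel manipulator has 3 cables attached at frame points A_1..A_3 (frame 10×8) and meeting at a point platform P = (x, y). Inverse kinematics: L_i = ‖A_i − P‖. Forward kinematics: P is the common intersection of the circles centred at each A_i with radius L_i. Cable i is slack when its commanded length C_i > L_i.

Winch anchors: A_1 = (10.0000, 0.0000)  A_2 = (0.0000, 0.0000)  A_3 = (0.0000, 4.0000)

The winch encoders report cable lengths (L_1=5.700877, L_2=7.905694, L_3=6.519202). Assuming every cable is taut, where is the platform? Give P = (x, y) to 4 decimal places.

(6.5000, 4.5000)

circle eqns → linear via eq_j − eq_1; set q_j = A_j·A_j − L_j²
q_1 = 100.0000+0.0000−32.5000 = 67.5000
20.0000·x + 0.0000·y = q_1−q_2 = 130.0000
20.0000·x − 8.0000·y = q_1−q_3 = 94.0000
solve first two rows → x=6.5000, y=4.5000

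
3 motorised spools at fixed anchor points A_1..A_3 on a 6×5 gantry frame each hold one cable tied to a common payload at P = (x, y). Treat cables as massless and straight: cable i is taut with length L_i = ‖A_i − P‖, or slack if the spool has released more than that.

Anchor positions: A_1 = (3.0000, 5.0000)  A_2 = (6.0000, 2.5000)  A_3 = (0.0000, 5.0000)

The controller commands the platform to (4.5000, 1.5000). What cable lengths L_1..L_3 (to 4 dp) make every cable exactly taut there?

cable 1: Δx=-1.5000, Δy=3.5000; L_1 = √(Δx²+Δy²) = 3.8079
cable 2: Δx=1.5000, Δy=1.0000; L_2 = √(Δx²+Δy²) = 1.8028
cable 3: Δx=-4.5000, Δy=3.5000; L_3 = √(Δx²+Δy²) = 5.7009

(3.8079, 1.8028, 5.7009)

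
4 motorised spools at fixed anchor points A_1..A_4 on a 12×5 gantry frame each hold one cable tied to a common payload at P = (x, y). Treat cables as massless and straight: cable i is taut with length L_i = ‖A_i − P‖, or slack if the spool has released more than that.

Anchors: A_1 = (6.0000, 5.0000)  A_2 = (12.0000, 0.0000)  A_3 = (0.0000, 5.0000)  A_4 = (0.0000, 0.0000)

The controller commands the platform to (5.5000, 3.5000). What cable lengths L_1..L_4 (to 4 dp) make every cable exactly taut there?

(1.5811, 7.3824, 5.7009, 6.5192)

cable 1: Δx=0.5000, Δy=1.5000; L_1 = √(Δx²+Δy²) = 1.5811
cable 2: Δx=6.5000, Δy=-3.5000; L_2 = √(Δx²+Δy²) = 7.3824
cable 3: Δx=-5.5000, Δy=1.5000; L_3 = √(Δx²+Δy²) = 5.7009
cable 4: Δx=-5.5000, Δy=-3.5000; L_4 = √(Δx²+Δy²) = 6.5192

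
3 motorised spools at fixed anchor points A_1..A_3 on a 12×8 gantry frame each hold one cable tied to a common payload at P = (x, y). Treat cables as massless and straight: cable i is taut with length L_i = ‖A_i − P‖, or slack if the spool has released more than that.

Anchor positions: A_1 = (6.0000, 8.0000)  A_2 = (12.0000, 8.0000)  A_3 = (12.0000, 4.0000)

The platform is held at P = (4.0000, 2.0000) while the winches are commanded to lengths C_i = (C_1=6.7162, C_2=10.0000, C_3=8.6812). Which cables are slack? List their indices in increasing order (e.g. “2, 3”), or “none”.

1, 3

cable 1: √((2.0000)²+(6.0000)²)=6.3246, C_1=6.7162: slack
cable 2: √((8.0000)²+(6.0000)²)=10.0000, C_2=10.0000: taut
cable 3: √((8.0000)²+(2.0000)²)=8.2462, C_3=8.6812: slack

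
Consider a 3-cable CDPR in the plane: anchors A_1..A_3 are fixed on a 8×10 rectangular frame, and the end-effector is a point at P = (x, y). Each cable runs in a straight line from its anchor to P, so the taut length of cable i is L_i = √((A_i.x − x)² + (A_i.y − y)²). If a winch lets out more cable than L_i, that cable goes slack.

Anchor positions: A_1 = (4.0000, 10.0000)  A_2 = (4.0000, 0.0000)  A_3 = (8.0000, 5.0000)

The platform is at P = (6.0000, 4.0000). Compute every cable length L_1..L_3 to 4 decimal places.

(6.3246, 4.4721, 2.2361)

L_1: Δ = A_1−P = (-2.0000, 6.0000) → ‖Δ‖ = √40.0000 = 6.3246
L_2: Δ = A_2−P = (-2.0000, -4.0000) → ‖Δ‖ = √20.0000 = 4.4721
L_3: Δ = A_3−P = (2.0000, 1.0000) → ‖Δ‖ = √5.0000 = 2.2361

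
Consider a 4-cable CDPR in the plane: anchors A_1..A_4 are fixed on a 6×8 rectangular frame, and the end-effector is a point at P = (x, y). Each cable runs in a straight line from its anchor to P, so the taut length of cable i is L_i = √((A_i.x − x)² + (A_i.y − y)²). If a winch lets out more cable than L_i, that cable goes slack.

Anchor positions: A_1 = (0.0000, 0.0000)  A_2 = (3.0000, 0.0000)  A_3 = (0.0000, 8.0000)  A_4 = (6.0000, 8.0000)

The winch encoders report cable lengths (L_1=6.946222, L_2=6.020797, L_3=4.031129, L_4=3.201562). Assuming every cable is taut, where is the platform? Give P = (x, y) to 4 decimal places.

(3.5000, 6.0000)

expand ‖A_i−P‖²=L_i² and subtract eq 1 (k_i ≔ ‖A_i‖²−L_i²)
k_1 = 0.0000+0.0000−48.2500 = -48.2500
eq1−eq2 → [-6.0000  0.0000]·P = -21.0000
eq1−eq3 → [0.0000  -16.0000]·P = -96.0000
eq1−eq4 → [-12.0000  -16.0000]·P = -138.0000
2×2 solve → P = (3.5000, 6.0000)
check cable 4: ‖A_4−P‖² = 10.2500 ≈ L_4² = 10.2500 ✓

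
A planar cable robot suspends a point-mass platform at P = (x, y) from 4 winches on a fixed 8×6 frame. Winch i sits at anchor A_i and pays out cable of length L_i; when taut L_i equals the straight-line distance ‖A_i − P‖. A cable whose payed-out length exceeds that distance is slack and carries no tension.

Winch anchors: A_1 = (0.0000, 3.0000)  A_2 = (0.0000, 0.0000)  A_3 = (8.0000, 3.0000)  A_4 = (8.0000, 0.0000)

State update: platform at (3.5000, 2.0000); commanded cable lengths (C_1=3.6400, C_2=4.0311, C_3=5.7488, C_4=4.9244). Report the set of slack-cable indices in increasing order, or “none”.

3

cable 1: √((-3.5000)²+(1.0000)²)=3.6401, C_1=3.6400: taut
cable 2: √((-3.5000)²+(-2.0000)²)=4.0311, C_2=4.0311: taut
cable 3: √((4.5000)²+(1.0000)²)=4.6098, C_3=5.7488: slack
cable 4: √((4.5000)²+(-2.0000)²)=4.9244, C_4=4.9244: taut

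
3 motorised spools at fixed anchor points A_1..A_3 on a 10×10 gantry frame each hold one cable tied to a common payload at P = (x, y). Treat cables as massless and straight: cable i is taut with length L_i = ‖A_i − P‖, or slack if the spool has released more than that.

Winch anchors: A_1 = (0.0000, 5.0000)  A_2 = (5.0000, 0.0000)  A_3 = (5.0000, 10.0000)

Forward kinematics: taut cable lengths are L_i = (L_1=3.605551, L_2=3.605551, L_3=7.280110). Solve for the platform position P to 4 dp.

circle eqns → linear via eq_j − eq_1; set k_j = A_j·A_j − L_j²
k_1 = 0.0000+25.0000−13.0000 = 12.0000
-10.0000·x + 10.0000·y = k_1−k_2 = 0.0000
-10.0000·x − 10.0000·y = k_1−k_3 = -60.0000
solve first two rows → x=3.0000, y=3.0000

(3.0000, 3.0000)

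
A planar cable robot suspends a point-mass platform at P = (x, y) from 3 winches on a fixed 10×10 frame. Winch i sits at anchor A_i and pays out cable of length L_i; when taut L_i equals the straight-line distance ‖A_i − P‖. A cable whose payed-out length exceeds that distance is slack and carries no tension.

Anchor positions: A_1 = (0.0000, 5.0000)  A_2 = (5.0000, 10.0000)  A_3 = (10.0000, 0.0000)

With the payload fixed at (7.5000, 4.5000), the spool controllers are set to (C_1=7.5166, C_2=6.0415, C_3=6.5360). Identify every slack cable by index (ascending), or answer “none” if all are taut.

cable 1: √((-7.5000)²+(0.5000)²)=7.5166, C_1=7.5166: taut
cable 2: √((-2.5000)²+(5.5000)²)=6.0415, C_2=6.0415: taut
cable 3: √((2.5000)²+(-4.5000)²)=5.1478, C_3=6.5360: slack

3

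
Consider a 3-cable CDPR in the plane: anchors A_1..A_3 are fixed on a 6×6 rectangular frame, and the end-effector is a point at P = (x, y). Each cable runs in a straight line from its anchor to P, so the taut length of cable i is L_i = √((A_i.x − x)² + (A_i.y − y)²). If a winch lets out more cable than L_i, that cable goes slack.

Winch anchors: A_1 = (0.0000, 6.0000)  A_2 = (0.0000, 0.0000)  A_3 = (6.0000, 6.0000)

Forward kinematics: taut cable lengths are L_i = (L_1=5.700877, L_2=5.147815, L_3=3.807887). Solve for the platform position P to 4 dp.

(4.5000, 2.5000)

circle eqns → linear via eq_j − eq_1; set k_j = A_j·A_j − L_j²
k_1 = 0.0000+36.0000−32.5000 = 3.5000
0.0000·x + 12.0000·y = k_1−k_2 = 30.0000
-12.0000·x + 0.0000·y = k_1−k_3 = -54.0000
solve first two rows → x=4.5000, y=2.5000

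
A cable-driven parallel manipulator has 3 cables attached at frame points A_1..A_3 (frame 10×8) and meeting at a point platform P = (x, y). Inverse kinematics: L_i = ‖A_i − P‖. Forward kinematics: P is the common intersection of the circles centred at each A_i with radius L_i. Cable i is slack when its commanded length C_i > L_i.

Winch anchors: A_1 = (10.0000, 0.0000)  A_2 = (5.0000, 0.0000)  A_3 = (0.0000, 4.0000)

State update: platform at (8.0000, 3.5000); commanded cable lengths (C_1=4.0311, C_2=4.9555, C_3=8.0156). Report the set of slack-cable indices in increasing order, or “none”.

2

i=1: geometric 4.0311 vs commanded 4.0311 ⇒ taut
i=2: geometric 4.6098 vs commanded 4.9555 ⇒ slack
i=3: geometric 8.0156 vs commanded 8.0156 ⇒ taut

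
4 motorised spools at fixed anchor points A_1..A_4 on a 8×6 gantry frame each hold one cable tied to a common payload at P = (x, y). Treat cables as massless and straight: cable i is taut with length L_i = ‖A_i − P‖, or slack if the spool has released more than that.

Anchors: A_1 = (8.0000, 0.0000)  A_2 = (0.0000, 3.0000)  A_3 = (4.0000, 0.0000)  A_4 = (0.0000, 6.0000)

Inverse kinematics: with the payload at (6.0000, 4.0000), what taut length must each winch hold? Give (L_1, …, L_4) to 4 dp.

(4.4721, 6.0828, 4.4721, 6.3246)

cable 1: Δx=2.0000, Δy=-4.0000; L_1 = √(Δx²+Δy²) = 4.4721
cable 2: Δx=-6.0000, Δy=-1.0000; L_2 = √(Δx²+Δy²) = 6.0828
cable 3: Δx=-2.0000, Δy=-4.0000; L_3 = √(Δx²+Δy²) = 4.4721
cable 4: Δx=-6.0000, Δy=2.0000; L_4 = √(Δx²+Δy²) = 6.3246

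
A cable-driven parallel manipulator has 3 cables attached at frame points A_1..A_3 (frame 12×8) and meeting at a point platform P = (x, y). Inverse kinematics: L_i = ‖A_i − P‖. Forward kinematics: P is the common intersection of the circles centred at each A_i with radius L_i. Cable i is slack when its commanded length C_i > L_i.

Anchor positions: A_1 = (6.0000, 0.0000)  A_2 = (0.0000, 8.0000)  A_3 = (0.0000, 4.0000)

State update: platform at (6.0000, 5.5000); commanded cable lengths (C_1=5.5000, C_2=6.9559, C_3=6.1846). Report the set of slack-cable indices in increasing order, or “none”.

i=1: geometric 5.5000 vs commanded 5.5000 ⇒ taut
i=2: geometric 6.5000 vs commanded 6.9559 ⇒ slack
i=3: geometric 6.1847 vs commanded 6.1846 ⇒ taut

2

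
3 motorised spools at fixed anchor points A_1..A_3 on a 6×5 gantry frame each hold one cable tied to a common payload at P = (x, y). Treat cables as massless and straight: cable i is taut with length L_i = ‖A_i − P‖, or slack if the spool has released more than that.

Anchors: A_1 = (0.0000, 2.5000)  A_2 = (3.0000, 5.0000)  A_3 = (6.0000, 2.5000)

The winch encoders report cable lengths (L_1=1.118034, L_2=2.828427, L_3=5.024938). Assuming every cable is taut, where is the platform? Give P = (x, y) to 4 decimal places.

circle eqns → linear via eq_j − eq_1; set q_j = A_j·A_j − L_j²
q_1 = 0.0000+6.2500−1.2500 = 5.0000
-6.0000·x − 5.0000·y = q_1−q_2 = -21.0000
-12.0000·x + 0.0000·y = q_1−q_3 = -12.0000
solve first two rows → x=1.0000, y=3.0000

(1.0000, 3.0000)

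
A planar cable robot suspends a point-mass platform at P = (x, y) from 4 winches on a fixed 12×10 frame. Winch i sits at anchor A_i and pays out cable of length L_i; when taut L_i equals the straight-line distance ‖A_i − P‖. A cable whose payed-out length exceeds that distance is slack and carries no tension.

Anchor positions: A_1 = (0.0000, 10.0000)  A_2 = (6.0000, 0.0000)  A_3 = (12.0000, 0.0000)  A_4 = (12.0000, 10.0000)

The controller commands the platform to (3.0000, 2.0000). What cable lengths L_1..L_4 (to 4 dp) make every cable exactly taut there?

(8.5440, 3.6056, 9.2195, 12.0416)

L_1: Δ = A_1−P = (-3.0000, 8.0000) → ‖Δ‖ = √73.0000 = 8.5440
L_2: Δ = A_2−P = (3.0000, -2.0000) → ‖Δ‖ = √13.0000 = 3.6056
L_3: Δ = A_3−P = (9.0000, -2.0000) → ‖Δ‖ = √85.0000 = 9.2195
L_4: Δ = A_4−P = (9.0000, 8.0000) → ‖Δ‖ = √145.0000 = 12.0416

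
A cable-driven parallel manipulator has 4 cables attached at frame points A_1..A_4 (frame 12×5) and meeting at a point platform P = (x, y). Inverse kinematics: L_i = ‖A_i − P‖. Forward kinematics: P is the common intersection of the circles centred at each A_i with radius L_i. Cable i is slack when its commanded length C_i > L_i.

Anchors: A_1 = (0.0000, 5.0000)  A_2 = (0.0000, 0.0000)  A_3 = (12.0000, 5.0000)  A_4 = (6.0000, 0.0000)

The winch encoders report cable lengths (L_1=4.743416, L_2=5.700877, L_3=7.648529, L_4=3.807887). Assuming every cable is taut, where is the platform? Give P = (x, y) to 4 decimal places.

(4.5000, 3.5000)

circle eqns → linear via eq_j − eq_1; set q_j = A_j·A_j − L_j²
q_1 = 0.0000+25.0000−22.5000 = 2.5000
0.0000·x + 10.0000·y = q_1−q_2 = 35.0000
-24.0000·x + 0.0000·y = q_1−q_3 = -108.0000
-12.0000·x + 10.0000·y = q_1−q_4 = -19.0000
solve first two rows → x=4.5000, y=3.5000
check cable 4: ‖A_4−P‖² = 14.5000 ≈ L_4² = 14.5000 ✓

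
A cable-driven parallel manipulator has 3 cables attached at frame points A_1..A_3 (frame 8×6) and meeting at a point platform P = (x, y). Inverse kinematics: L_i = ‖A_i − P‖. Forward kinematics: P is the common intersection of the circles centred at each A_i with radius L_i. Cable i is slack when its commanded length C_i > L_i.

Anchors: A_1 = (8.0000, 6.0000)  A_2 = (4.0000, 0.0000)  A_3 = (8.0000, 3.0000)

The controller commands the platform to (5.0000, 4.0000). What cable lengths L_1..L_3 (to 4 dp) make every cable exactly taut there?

(3.6056, 4.1231, 3.1623)

cable 1: Δx=3.0000, Δy=2.0000; L_1 = √(Δx²+Δy²) = 3.6056
cable 2: Δx=-1.0000, Δy=-4.0000; L_2 = √(Δx²+Δy²) = 4.1231
cable 3: Δx=3.0000, Δy=-1.0000; L_3 = √(Δx²+Δy²) = 3.1623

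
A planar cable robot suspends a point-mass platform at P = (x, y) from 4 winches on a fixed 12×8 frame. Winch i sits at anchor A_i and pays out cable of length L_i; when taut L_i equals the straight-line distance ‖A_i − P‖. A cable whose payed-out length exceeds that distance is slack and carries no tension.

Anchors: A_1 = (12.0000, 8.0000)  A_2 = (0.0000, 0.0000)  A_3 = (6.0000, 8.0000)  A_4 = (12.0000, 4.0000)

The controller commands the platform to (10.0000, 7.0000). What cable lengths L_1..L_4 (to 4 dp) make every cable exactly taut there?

L_1: Δ = A_1−P = (2.0000, 1.0000) → ‖Δ‖ = √5.0000 = 2.2361
L_2: Δ = A_2−P = (-10.0000, -7.0000) → ‖Δ‖ = √149.0000 = 12.2066
L_3: Δ = A_3−P = (-4.0000, 1.0000) → ‖Δ‖ = √17.0000 = 4.1231
L_4: Δ = A_4−P = (2.0000, -3.0000) → ‖Δ‖ = √13.0000 = 3.6056

(2.2361, 12.2066, 4.1231, 3.6056)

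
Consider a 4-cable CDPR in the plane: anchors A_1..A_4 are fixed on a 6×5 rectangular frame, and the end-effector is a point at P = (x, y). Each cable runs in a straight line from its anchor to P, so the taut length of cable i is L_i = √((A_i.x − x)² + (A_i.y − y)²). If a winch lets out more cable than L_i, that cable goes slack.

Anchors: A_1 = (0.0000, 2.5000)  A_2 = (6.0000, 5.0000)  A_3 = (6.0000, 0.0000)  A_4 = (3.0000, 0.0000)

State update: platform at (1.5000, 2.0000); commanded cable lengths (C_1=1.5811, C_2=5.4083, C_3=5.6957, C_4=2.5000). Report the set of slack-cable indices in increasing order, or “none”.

3

i=1: geometric 1.5811 vs commanded 1.5811 ⇒ taut
i=2: geometric 5.4083 vs commanded 5.4083 ⇒ taut
i=3: geometric 4.9244 vs commanded 5.6957 ⇒ slack
i=4: geometric 2.5000 vs commanded 2.5000 ⇒ taut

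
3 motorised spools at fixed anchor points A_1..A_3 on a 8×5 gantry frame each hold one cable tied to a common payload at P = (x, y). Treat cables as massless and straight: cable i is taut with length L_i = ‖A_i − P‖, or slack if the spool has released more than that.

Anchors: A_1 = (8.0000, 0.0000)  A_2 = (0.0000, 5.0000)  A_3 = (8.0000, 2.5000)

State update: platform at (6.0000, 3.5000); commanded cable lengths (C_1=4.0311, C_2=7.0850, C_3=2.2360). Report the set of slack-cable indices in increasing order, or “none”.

2

i=1: geometric 4.0311 vs commanded 4.0311 ⇒ taut
i=2: geometric 6.1847 vs commanded 7.0850 ⇒ slack
i=3: geometric 2.2361 vs commanded 2.2360 ⇒ taut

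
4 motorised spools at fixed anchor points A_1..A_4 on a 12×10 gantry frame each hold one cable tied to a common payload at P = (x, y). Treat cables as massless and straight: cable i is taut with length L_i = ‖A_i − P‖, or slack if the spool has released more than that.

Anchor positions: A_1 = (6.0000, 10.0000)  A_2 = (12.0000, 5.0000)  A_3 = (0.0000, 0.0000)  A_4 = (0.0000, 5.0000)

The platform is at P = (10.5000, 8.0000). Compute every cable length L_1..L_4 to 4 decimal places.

(4.9244, 3.3541, 13.2004, 10.9202)

L_1 = √((6.0000−10.5000)² + (10.0000−8.0000)²) = 4.9244
L_2 = √((12.0000−10.5000)² + (5.0000−8.0000)²) = 3.3541
L_3 = √((0.0000−10.5000)² + (0.0000−8.0000)²) = 13.2004
L_4 = √((0.0000−10.5000)² + (5.0000−8.0000)²) = 10.9202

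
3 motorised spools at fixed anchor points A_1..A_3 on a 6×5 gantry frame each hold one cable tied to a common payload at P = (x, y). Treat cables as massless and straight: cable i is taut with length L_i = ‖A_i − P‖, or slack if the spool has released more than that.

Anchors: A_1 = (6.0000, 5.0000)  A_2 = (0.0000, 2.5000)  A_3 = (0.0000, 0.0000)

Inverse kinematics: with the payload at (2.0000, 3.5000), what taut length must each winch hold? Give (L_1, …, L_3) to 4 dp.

(4.2720, 2.2361, 4.0311)

cable 1: Δx=4.0000, Δy=1.5000; L_1 = √(Δx²+Δy²) = 4.2720
cable 2: Δx=-2.0000, Δy=-1.0000; L_2 = √(Δx²+Δy²) = 2.2361
cable 3: Δx=-2.0000, Δy=-3.5000; L_3 = √(Δx²+Δy²) = 4.0311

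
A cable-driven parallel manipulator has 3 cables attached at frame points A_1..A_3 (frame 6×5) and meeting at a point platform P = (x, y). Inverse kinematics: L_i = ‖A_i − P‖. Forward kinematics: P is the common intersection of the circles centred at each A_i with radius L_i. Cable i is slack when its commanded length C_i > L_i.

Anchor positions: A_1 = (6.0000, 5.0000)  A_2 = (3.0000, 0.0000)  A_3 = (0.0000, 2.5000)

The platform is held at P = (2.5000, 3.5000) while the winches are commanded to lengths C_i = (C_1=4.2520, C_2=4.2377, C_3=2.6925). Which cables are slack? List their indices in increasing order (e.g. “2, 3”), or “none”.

cable 1: L_1 = ‖A_1−P‖ = 3.8079;  C_1 = 4.2520 → slack
cable 2: L_2 = ‖A_2−P‖ = 3.5355;  C_2 = 4.2377 → slack
cable 3: L_3 = ‖A_3−P‖ = 2.6926;  C_3 = 2.6925 → taut

1, 2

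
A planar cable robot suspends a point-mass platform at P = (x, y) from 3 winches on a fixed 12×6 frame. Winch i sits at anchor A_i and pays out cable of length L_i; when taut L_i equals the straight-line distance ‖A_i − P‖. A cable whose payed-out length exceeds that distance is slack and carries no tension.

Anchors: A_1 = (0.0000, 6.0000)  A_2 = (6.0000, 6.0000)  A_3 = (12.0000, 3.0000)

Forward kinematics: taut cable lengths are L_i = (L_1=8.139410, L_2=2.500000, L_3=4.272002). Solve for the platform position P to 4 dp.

(8.0000, 4.5000)

expand ‖A_i−P‖²=L_i² and subtract eq 1 (c_i ≔ ‖A_i‖²−L_i²)
c_1 = 0.0000+36.0000−66.2500 = -30.2500
eq1−eq2 → [-12.0000  0.0000]·P = -96.0000
eq1−eq3 → [-24.0000  6.0000]·P = -165.0000
2×2 solve → P = (8.0000, 4.5000)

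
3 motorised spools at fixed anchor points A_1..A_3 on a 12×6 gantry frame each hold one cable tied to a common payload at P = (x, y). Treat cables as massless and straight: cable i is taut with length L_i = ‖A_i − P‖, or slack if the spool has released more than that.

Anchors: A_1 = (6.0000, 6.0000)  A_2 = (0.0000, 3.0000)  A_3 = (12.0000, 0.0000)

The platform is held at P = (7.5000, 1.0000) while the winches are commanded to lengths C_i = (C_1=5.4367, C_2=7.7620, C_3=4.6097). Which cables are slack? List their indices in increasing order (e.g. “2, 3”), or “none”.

i=1: geometric 5.2202 vs commanded 5.4367 ⇒ slack
i=2: geometric 7.7621 vs commanded 7.7620 ⇒ taut
i=3: geometric 4.6098 vs commanded 4.6097 ⇒ taut

1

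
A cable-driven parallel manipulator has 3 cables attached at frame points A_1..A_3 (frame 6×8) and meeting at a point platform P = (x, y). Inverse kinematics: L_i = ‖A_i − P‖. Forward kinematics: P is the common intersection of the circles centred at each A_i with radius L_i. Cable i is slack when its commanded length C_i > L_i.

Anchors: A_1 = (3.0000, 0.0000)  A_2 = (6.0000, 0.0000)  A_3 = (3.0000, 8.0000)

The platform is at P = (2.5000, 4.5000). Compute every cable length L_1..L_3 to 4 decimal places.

(4.5277, 5.7009, 3.5355)

L_1 = √((3.0000−2.5000)² + (0.0000−4.5000)²) = 4.5277
L_2 = √((6.0000−2.5000)² + (0.0000−4.5000)²) = 5.7009
L_3 = √((3.0000−2.5000)² + (8.0000−4.5000)²) = 3.5355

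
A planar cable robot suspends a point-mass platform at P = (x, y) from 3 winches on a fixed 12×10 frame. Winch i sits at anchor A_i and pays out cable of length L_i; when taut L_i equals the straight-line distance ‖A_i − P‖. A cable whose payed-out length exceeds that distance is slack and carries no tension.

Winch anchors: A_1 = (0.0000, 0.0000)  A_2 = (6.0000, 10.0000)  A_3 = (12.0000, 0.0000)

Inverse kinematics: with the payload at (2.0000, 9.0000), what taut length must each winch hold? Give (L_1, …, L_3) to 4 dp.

(9.2195, 4.1231, 13.4536)

L_1 = √((0.0000−2.0000)² + (0.0000−9.0000)²) = 9.2195
L_2 = √((6.0000−2.0000)² + (10.0000−9.0000)²) = 4.1231
L_3 = √((12.0000−2.0000)² + (0.0000−9.0000)²) = 13.4536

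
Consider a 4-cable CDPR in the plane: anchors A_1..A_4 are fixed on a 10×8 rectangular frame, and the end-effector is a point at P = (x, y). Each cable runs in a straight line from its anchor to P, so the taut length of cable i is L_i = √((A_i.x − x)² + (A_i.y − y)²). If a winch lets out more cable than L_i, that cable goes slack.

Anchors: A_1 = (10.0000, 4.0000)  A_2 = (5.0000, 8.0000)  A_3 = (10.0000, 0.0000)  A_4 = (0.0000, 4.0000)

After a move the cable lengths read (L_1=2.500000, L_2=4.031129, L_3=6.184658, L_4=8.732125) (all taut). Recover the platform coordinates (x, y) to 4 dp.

(8.5000, 6.0000)

expand ‖A_i−P‖²=L_i² and subtract eq 1 (q_i ≔ ‖A_i‖²−L_i²)
q_1 = 100.0000+16.0000−6.2500 = 109.7500
eq1−eq2 → [10.0000  -8.0000]·P = 37.0000
eq1−eq3 → [0.0000  8.0000]·P = 48.0000
eq1−eq4 → [20.0000  0.0000]·P = 170.0000
2×2 solve → P = (8.5000, 6.0000)
check cable 4: ‖A_4−P‖² = 76.2500 ≈ L_4² = 76.2500 ✓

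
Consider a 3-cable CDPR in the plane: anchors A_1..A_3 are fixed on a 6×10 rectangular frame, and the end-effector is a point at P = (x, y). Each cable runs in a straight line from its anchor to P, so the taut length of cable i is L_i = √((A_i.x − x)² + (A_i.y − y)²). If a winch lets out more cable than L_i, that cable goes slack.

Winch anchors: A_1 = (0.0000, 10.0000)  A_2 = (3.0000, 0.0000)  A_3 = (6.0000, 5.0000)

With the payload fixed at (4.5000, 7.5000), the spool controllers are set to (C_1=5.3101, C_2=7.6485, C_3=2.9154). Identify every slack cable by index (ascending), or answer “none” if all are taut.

1

i=1: geometric 5.1478 vs commanded 5.3101 ⇒ slack
i=2: geometric 7.6485 vs commanded 7.6485 ⇒ taut
i=3: geometric 2.9155 vs commanded 2.9154 ⇒ taut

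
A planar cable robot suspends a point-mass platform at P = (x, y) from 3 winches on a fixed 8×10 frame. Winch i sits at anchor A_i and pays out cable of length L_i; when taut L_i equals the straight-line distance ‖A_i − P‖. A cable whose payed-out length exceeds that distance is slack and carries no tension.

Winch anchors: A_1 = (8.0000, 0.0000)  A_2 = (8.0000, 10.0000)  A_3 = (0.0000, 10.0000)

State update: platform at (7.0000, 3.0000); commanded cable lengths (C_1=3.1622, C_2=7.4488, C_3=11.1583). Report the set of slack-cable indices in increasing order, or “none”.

2, 3

cable 1: √((1.0000)²+(-3.0000)²)=3.1623, C_1=3.1622: taut
cable 2: √((1.0000)²+(7.0000)²)=7.0711, C_2=7.4488: slack
cable 3: √((-7.0000)²+(7.0000)²)=9.8995, C_3=11.1583: slack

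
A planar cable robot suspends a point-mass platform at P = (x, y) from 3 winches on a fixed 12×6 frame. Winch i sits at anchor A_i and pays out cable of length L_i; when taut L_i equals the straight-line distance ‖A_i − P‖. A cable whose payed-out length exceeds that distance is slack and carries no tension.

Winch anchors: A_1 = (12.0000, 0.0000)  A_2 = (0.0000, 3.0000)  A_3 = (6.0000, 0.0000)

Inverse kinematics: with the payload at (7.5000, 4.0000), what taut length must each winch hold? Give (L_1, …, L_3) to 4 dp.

L_1 = √((12.0000−7.5000)² + (0.0000−4.0000)²) = 6.0208
L_2 = √((0.0000−7.5000)² + (3.0000−4.0000)²) = 7.5664
L_3 = √((6.0000−7.5000)² + (0.0000−4.0000)²) = 4.2720

(6.0208, 7.5664, 4.2720)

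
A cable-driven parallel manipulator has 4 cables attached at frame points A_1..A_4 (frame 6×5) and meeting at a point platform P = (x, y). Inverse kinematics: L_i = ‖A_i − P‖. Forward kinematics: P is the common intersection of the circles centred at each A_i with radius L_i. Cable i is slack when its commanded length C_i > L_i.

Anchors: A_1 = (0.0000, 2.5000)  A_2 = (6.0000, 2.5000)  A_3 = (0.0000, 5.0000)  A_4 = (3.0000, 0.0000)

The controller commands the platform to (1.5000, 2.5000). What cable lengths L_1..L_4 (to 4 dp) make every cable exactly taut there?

(1.5000, 4.5000, 2.9155, 2.9155)

L_1: Δ = A_1−P = (-1.5000, 0.0000) → ‖Δ‖ = √2.2500 = 1.5000
L_2: Δ = A_2−P = (4.5000, 0.0000) → ‖Δ‖ = √20.2500 = 4.5000
L_3: Δ = A_3−P = (-1.5000, 2.5000) → ‖Δ‖ = √8.5000 = 2.9155
L_4: Δ = A_4−P = (1.5000, -2.5000) → ‖Δ‖ = √8.5000 = 2.9155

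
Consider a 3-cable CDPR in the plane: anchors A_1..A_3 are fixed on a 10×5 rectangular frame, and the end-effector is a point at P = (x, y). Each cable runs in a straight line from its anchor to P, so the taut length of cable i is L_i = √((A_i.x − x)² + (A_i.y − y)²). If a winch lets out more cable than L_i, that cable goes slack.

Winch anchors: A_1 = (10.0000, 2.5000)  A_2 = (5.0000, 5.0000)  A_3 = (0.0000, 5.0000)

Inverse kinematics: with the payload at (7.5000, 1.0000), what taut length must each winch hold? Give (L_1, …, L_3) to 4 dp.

(2.9155, 4.7170, 8.5000)

cable 1: Δx=2.5000, Δy=1.5000; L_1 = √(Δx²+Δy²) = 2.9155
cable 2: Δx=-2.5000, Δy=4.0000; L_2 = √(Δx²+Δy²) = 4.7170
cable 3: Δx=-7.5000, Δy=4.0000; L_3 = √(Δx²+Δy²) = 8.5000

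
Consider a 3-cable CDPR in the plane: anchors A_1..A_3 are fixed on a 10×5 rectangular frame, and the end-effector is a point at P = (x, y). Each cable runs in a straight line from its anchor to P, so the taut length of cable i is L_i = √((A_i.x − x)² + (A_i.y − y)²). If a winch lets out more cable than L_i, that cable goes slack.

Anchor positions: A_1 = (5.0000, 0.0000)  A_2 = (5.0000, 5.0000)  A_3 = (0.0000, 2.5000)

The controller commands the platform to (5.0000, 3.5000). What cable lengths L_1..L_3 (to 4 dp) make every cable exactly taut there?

cable 1: Δx=0.0000, Δy=-3.5000; L_1 = √(Δx²+Δy²) = 3.5000
cable 2: Δx=0.0000, Δy=1.5000; L_2 = √(Δx²+Δy²) = 1.5000
cable 3: Δx=-5.0000, Δy=-1.0000; L_3 = √(Δx²+Δy²) = 5.0990

(3.5000, 1.5000, 5.0990)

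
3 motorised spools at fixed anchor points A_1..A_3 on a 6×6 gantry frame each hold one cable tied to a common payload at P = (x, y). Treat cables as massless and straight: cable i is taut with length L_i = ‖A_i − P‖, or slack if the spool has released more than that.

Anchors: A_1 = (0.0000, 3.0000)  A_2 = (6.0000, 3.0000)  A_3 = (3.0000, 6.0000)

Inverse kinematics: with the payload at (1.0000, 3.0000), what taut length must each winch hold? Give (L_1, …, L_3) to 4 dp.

L_1: Δ = A_1−P = (-1.0000, 0.0000) → ‖Δ‖ = √1.0000 = 1.0000
L_2: Δ = A_2−P = (5.0000, 0.0000) → ‖Δ‖ = √25.0000 = 5.0000
L_3: Δ = A_3−P = (2.0000, 3.0000) → ‖Δ‖ = √13.0000 = 3.6056

(1.0000, 5.0000, 3.6056)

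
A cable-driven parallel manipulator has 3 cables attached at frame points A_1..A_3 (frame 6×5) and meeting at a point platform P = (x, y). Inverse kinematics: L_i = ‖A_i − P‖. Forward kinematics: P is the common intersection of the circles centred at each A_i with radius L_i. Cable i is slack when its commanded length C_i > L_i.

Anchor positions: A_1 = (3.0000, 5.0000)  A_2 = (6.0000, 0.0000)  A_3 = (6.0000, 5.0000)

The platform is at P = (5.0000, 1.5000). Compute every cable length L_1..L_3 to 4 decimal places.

(4.0311, 1.8028, 3.6401)

cable 1: Δx=-2.0000, Δy=3.5000; L_1 = √(Δx²+Δy²) = 4.0311
cable 2: Δx=1.0000, Δy=-1.5000; L_2 = √(Δx²+Δy²) = 1.8028
cable 3: Δx=1.0000, Δy=3.5000; L_3 = √(Δx²+Δy²) = 3.6401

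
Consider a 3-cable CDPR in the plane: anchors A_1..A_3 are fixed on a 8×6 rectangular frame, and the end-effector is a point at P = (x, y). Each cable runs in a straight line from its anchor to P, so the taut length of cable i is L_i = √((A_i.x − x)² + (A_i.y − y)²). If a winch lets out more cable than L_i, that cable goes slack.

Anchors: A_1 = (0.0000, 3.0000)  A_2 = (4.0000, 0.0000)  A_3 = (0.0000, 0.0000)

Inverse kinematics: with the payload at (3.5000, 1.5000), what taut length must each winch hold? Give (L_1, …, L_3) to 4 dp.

L_1 = √((0.0000−3.5000)² + (3.0000−1.5000)²) = 3.8079
L_2 = √((4.0000−3.5000)² + (0.0000−1.5000)²) = 1.5811
L_3 = √((0.0000−3.5000)² + (0.0000−1.5000)²) = 3.8079

(3.8079, 1.5811, 3.8079)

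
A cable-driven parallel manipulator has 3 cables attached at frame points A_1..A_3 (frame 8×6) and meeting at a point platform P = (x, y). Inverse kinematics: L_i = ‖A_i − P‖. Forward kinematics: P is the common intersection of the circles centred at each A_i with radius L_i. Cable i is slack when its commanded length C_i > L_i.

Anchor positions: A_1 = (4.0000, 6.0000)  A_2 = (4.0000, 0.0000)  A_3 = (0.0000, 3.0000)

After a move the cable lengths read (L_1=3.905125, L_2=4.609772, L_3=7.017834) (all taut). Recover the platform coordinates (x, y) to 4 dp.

(7.0000, 3.5000)

each cable: (A_i−P)·(A_i−P) = L_i²; let k_i = ‖A_i‖²−L_i²
k_1 = 16.0000+36.0000−15.2500 = 36.7500
row 1: 0.0000x + 12.0000y = 42.0000  (k_2=-5.2500)
row 2: 8.0000x + 6.0000y = 77.0000  (k_3=-40.2500)
Cramer on rows 1–2 → x = 7.0000, y = 3.5000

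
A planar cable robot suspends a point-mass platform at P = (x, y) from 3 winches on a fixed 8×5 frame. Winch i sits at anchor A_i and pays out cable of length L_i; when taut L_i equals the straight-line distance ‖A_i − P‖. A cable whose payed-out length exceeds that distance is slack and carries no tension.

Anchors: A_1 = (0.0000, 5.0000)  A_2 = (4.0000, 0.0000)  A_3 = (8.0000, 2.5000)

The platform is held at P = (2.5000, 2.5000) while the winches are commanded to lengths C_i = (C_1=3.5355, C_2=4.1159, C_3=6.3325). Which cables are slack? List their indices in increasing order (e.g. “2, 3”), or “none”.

2, 3

cable 1: L_1 = ‖A_1−P‖ = 3.5355;  C_1 = 3.5355 → taut
cable 2: L_2 = ‖A_2−P‖ = 2.9155;  C_2 = 4.1159 → slack
cable 3: L_3 = ‖A_3−P‖ = 5.5000;  C_3 = 6.3325 → slack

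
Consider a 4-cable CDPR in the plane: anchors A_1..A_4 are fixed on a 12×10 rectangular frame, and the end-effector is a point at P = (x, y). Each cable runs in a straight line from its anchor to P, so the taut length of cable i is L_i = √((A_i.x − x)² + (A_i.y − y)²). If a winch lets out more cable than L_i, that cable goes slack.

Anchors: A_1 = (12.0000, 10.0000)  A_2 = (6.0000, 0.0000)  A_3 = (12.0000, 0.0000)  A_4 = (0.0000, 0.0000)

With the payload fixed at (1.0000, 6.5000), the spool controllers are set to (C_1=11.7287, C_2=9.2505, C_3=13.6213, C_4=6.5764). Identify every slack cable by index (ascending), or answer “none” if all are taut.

1, 2, 3

cable 1: L_1 = ‖A_1−P‖ = 11.5434;  C_1 = 11.7287 → slack
cable 2: L_2 = ‖A_2−P‖ = 8.2006;  C_2 = 9.2505 → slack
cable 3: L_3 = ‖A_3−P‖ = 12.7769;  C_3 = 13.6213 → slack
cable 4: L_4 = ‖A_4−P‖ = 6.5765;  C_4 = 6.5764 → taut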